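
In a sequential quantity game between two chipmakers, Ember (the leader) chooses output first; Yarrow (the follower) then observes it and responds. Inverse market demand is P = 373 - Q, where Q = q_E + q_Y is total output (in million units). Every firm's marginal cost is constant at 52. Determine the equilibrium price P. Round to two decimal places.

132.25

Solve by backward induction. Given q_E, the follower Yarrow maximises π_Y = (373 - q_E - q_Y)q_Y - 52q_Y.
Follower FOC: 321 - q_E - 2q_Y = 0, so q_Y(q_E) = (321 - q_E)/2.
Ember substitutes q_Y(q_E) into its own profit: π_E = q_E(373 - q_E - (321 - q_E)/2) - 52q_E = (425/2 - (1/2)q_E)q_E - 52q_E.
Maximising: ∂π_E/∂q_E = 321/2 - q_E = 0, giving q_E = 321/2.
Then q_Y = (321 - 321/2)/2 = 321/4.
Total output Q = 963/4, so price P = 373 - 963/4 = 529/4.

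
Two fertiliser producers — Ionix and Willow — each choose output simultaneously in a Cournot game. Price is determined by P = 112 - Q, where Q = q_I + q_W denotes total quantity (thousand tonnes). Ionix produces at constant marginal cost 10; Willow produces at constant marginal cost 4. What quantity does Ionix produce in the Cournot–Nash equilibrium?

32

Ionix's profit: π_I = (112 - Q)q_I - (10q_I). Setting ∂π_I/∂q_I = 0: 102 - 2q_I - (q_W) = 0.
Willow's profit: π_W = (112 - Q)q_W - (4q_W). Setting ∂π_W/∂q_W = 0: 108 - 2q_W - (q_I) = 0.
So q_I = (102 - q_W)/2 and q_W = (108 - q_I)/2.
Solving the pair: q_I = 32, q_W = 38.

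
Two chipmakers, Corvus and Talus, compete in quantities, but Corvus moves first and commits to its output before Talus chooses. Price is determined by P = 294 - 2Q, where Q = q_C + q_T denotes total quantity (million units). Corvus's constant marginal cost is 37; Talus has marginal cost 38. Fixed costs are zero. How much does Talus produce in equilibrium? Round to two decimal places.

31.75

The follower Talus best-responds to any q_C: π_T = (294 - 2Q)q_T - 38q_T.
Follower FOC: 256 - 2q_C - 4q_T = 0, so q_T(q_C) = (256 - 2q_C)/4.
The leader anticipates this reaction. Substituting into P = 294 - 2Q gives P = 166 - q_C, so π_C = (166 - q_C)q_C - 37q_C.
Leader FOC: 129 - 2q_C = 0, so q_C = 129/2.
Then q_T = (256 - 2·(129/2))/4 = 127/4.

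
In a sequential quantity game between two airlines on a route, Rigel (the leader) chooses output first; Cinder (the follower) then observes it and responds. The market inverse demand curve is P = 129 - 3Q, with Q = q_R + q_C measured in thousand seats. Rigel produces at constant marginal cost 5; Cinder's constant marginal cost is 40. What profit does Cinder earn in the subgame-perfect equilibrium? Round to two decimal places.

Solve by backward induction. Given q_R, the follower Cinder maximises π_C = (129 - 3q_R - 3q_C)q_C - 40q_C.
Setting the follower's marginal profit to zero, 89 - 3q_R - 6q_C = 0, i.e. q_C = (89 - 3q_R)/6.
The leader anticipates this reaction. Substituting into P = 129 - 3Q gives P = 169/2 - (3/2)q_R, so π_R = (169/2 - (3/2)q_R)q_R - 5q_R.
The leader's first-order condition 159/2 - 3q_R = 0 yields q_R = 53/2.
Then q_C = (89 - 3·(53/2))/6 = 19/12.
Price P = 129 - 3·(337/12) = 179/4.
Cinder's profit: (179/4 - 40)·(19/12) = 361/48.

7.52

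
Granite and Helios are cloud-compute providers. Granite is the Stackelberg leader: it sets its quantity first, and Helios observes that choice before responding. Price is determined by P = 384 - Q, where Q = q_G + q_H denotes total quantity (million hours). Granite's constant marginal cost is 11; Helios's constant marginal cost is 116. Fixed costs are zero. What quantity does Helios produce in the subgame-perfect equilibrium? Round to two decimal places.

14.50

The follower Helios best-responds to any q_G: π_H = (384 - Q)q_H - 116q_H.
Follower FOC: 268 - q_G - 2q_H = 0, so q_H(q_G) = (268 - q_G)/2.
The leader anticipates this reaction. Substituting into P = 384 - Q gives P = 250 - (1/2)q_G, so π_G = (250 - (1/2)q_G)q_G - 11q_G.
Maximising: ∂π_G/∂q_G = 239 - q_G = 0, giving q_G = 239.
Then q_H = (268 - 239)/2 = 29/2.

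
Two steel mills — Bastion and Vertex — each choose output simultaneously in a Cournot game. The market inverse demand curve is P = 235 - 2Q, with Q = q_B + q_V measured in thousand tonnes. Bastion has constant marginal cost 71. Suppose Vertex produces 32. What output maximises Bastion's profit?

With the rival's output fixed at 32, Bastion's profit is π_B = (235 - 2·32 - 2q_B)q_B - (71q_B) = (171 - 2q_B)q_B - (71q_B).
∂π_B/∂q_B = 100 - 4q_B = 0, so q_B = 25.

25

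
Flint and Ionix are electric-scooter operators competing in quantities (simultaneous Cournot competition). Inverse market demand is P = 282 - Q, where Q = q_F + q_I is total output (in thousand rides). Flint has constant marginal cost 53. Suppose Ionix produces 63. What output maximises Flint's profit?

With the rival's output fixed at 63, Flint's profit is π_F = (282 - 63 - q_F)q_F - (53q_F) = (219 - q_F)q_F - (53q_F).
∂π_F/∂q_F = 166 - 2q_F = 0, so q_F = 83.

83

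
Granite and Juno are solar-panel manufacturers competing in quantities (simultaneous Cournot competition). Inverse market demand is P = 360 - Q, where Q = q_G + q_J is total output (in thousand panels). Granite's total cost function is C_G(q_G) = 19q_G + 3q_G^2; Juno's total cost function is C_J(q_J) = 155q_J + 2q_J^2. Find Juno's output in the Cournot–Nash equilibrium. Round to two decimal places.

27.64

Granite's profit: π_G = (360 - Q)q_G - (19q_G + 3q_G²). Setting ∂π_G/∂q_G = 0: 341 - 8q_G - (q_J) = 0.
Juno's profit: π_J = (360 - Q)q_J - (155q_J + 2q_J²). Setting ∂π_J/∂q_J = 0: 205 - 6q_J - (q_G) = 0.
Rearranging gives the reaction functions q_G = (341 - q_J)/8 and q_J = (205 - q_G)/6.
Substituting one into the other gives q_G = 1841/47 and q_J = 1299/47.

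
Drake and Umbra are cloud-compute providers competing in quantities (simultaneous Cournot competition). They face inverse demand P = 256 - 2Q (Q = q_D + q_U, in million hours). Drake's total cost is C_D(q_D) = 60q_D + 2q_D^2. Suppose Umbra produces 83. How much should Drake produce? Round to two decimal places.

3.75

With the rival's output fixed at 83, Drake's profit is π_D = (256 - 2·83 - 2q_D)q_D - (60q_D + 2q_D²) = (90 - 2q_D)q_D - (60q_D + 2q_D²).
∂π_D/∂q_D = 30 - 8q_D = 0, so q_D = 15/4.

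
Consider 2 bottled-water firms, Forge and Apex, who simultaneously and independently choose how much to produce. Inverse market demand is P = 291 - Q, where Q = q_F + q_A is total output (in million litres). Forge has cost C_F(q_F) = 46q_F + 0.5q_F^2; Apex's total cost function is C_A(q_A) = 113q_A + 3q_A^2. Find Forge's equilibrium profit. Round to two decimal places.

Forge's profit: π_F = (291 - Q)q_F - (46q_F + (1/2)q_F²). Setting ∂π_F/∂q_F = 0: 245 - 3q_F - (q_A) = 0.
Apex's first-order condition: 178 - 8q_A - (q_F) = 0.
Best responses: q_F = (245 - q_A)/3, q_A = (178 - q_F)/8.
Substituting one into the other gives q_F = 1782/23 and q_A = 289/23.
Price P = 291 - 90.0435 = 200.9565.
Forge's profit: 200.9565·(1782/23) - 46·(1782/23) - (1/2)(1782/23)² = 9004.3214.

9004.32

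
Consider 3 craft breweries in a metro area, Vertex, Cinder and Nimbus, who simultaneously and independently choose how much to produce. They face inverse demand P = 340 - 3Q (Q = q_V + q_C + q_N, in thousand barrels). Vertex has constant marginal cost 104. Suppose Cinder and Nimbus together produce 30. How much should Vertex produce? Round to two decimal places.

24.33

With rivals' combined output fixed at 30, Vertex's profit is π_V = (340 - 3·30 - 3q_V)q_V - (104q_V) = (250 - 3q_V)q_V - (104q_V).
∂π_V/∂q_V = 146 - 6q_V = 0, so q_V = 73/3.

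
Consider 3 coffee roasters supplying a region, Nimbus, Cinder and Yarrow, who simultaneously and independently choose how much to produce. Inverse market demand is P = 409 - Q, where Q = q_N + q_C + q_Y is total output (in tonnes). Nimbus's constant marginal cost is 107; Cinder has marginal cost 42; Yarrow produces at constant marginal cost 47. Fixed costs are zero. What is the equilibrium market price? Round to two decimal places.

151.25

Nimbus's profit: π_N = (409 - Q)q_N - (107q_N). Setting ∂π_N/∂q_N = 0: 302 - 2q_N - (q_C + q_Y) = 0.
Cinder's first-order condition: 367 - 2q_C - (q_N + q_Y) = 0.
Yarrow's first-order condition: 362 - 2q_Y - (q_N + q_C) = 0.
Adding the 3 conditions: 1031 − 2Q − 2Q = 0, i.e. Q = 1031/4.
Back-substituting: q_N = (302 − 1031/4) = 177/4, q_C = (367 − 1031/4) = 437/4, q_Y = (362 − 1031/4) = 417/4.
Total output Q = 1031/4, so price P = 409 - 1031/4 = 605/4.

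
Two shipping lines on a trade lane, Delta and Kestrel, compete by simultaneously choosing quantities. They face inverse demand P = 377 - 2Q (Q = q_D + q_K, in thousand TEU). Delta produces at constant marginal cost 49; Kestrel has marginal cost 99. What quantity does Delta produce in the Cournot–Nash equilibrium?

63

Delta's profit: π_D = (377 - 2Q)q_D - (49q_D). Setting ∂π_D/∂q_D = 0: 328 - 4q_D - 2(q_K) = 0.
Kestrel's first-order condition: 278 - 4q_K - 2(q_D) = 0.
So q_D = (328 - 2q_K)/4 and q_K = (278 - 2q_D)/4.
Substituting one into the other gives q_D = 63 and q_K = 38.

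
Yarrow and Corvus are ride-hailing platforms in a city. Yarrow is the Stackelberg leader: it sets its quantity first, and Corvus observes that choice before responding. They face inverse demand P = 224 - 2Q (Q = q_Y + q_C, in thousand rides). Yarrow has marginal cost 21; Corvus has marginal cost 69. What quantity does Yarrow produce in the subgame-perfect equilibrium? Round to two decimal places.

62.75

The follower Corvus best-responds to any q_Y: π_C = (224 - 2Q)q_C - 69q_C.
Setting the follower's marginal profit to zero, 155 - 2q_Y - 4q_C = 0, i.e. q_C = (155 - 2q_Y)/4.
The leader anticipates this reaction. Substituting into P = 224 - 2Q gives P = 293/2 - q_Y, so π_Y = (293/2 - q_Y)q_Y - 21q_Y.
The leader's first-order condition 251/2 - 2q_Y = 0 yields q_Y = 251/4.
Then q_C = (155 - 2·(251/4))/4 = 59/8.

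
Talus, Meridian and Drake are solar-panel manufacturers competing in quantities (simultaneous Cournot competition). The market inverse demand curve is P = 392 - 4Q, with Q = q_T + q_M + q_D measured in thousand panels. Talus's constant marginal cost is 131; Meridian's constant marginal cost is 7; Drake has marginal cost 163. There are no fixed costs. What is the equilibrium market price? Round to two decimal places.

Talus's profit: π_T = (392 - 4Q)q_T - (131q_T). Setting ∂π_T/∂q_T = 0: 261 - 8q_T - 4(q_M + q_D) = 0.
Meridian's profit: π_M = (392 - 4Q)q_M - (7q_M). Setting ∂π_M/∂q_M = 0: 385 - 8q_M - 4(q_T + q_D) = 0.
Drake's profit: π_D = (392 - 4Q)q_D - (163q_D). Setting ∂π_D/∂q_D = 0: 229 - 8q_D - 4(q_T + q_M) = 0.
Adding the 3 conditions: 875 − 8Q − 8Q = 0, i.e. Q = 875/16.
Back-substituting: q_T = (261 − 875/4)/4 = 169/16, q_M = (385 − 875/4)/4 = 665/16, q_D = (229 − 875/4)/4 = 41/16.
Total output Q = 875/16, so price P = 392 - 4·(875/16) = 693/4.

173.25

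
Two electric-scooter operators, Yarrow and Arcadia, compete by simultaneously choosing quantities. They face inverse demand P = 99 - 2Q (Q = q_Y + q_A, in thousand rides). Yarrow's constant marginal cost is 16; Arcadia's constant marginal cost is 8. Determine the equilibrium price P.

Yarrow's profit: π_Y = (99 - 2Q)q_Y - (16q_Y). Setting ∂π_Y/∂q_Y = 0: 83 - 4q_Y - 2(q_A) = 0.
Arcadia's profit: π_A = (99 - 2Q)q_A - (8q_A). Setting ∂π_A/∂q_A = 0: 91 - 4q_A - 2(q_Y) = 0.
Rearranging gives the reaction functions q_Y = (83 - 2q_A)/4 and q_A = (91 - 2q_Y)/4.
Solving the pair: q_Y = 25/2, q_A = 33/2.
Total output Q = 29, so price P = 99 - 2·29 = 41.

41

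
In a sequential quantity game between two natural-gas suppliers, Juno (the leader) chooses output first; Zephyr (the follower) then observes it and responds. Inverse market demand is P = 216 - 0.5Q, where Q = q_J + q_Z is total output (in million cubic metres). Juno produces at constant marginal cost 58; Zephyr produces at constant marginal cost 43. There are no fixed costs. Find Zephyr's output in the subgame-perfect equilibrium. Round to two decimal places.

101.50

Solve by backward induction. Given q_J, the follower Zephyr maximises π_Z = (216 - (1/2)q_J - (1/2)q_Z)q_Z - 43q_Z.
Setting the follower's marginal profit to zero, 173 - (1/2)q_J - q_Z = 0, i.e. q_Z = (173 - (1/2)q_J).
Juno substitutes q_Z(q_J) into its own profit: π_J = q_J(216 - (1/2)q_J - (173 - (1/2)q_J)/2) - 58q_J = (259/2 - (1/4)q_J)q_J - 58q_J.
Leader FOC: 143/2 - (1/2)q_J = 0, so q_J = 143.
Then q_Z = (173 - (1/2)·143) = 203/2.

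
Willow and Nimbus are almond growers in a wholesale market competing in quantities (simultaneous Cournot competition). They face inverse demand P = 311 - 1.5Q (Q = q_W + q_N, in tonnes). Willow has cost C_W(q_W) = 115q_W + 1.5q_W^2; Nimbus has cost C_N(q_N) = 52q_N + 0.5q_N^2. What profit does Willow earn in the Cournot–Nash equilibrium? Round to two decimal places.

Willow's profit: π_W = (311 - 1.5Q)q_W - (115q_W + (3/2)q_W²). Setting ∂π_W/∂q_W = 0: 196 - 6q_W - (3/2)(q_N) = 0.
Nimbus's first-order condition: 259 - 4q_N - (3/2)(q_W) = 0.
Rearranging gives the reaction functions q_W = (196 - (3/2)q_N)/6 and q_N = (259 - (3/2)q_W)/4.
Substituting one into the other gives q_W = 1582/87 and q_N = 1680/29.
Price P = 311 - (3/2)·76.1149 = 196.8276.
Willow's profit: 196.8276·(1582/87) - 115·(1582/87) - (3/2)(1582/87)² = 991.9635.

991.96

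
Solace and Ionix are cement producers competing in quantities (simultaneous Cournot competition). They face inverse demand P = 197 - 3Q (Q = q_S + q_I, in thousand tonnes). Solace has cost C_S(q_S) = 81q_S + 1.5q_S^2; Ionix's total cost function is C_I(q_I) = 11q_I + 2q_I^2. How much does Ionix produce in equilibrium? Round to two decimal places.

Solace's profit: π_S = (197 - 3Q)q_S - (81q_S + (3/2)q_S²). Setting ∂π_S/∂q_S = 0: 116 - 9q_S - 3(q_I) = 0.
Ionix's first-order condition: 186 - 10q_I - 3(q_S) = 0.
So q_S = (116 - 3q_I)/9 and q_I = (186 - 3q_S)/10.
Substituting one into the other gives q_S = 602/81 and q_I = 442/27.

16.37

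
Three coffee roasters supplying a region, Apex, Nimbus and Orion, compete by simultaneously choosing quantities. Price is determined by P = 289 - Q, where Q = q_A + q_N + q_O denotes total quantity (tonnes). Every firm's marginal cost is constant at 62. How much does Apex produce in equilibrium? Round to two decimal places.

56.75

A representative firm's profit is π_i = q_i(289 - Q) - 62q_i.
First-order condition (treating rivals' output as given): 227 - 2q_i - Σ_{j≠i} q_j = 0.
With identical firms every q_j equals q_i, so Σ_{j≠i} q_j = 2q_i and 227 = 4q_i, giving q_i = 227/4.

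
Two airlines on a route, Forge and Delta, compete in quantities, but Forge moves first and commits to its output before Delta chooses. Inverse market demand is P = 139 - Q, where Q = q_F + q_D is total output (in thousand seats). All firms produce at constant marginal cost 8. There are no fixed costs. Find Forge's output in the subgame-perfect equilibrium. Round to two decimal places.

65.50

Solve by backward induction. Given q_F, the follower Delta maximises π_D = (139 - q_F - q_D)q_D - 8q_D.
Follower FOC: 131 - q_F - 2q_D = 0, so q_D(q_F) = (131 - q_F)/2.
Forge substitutes q_D(q_F) into its own profit: π_F = q_F(139 - q_F - (131 - q_F)/2) - 8q_F = (147/2 - (1/2)q_F)q_F - 8q_F.
Leader FOC: 131/2 - q_F = 0, so q_F = 131/2.
Then q_D = (131 - 131/2)/2 = 131/4.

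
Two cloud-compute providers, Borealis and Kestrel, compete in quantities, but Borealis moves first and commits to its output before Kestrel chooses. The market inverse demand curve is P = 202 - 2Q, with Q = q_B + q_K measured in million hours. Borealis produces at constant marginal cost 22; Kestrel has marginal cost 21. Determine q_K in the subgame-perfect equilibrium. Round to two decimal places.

The follower Kestrel best-responds to any q_B: π_K = (202 - 2Q)q_K - 21q_K.
Setting the follower's marginal profit to zero, 181 - 2q_B - 4q_K = 0, i.e. q_K = (181 - 2q_B)/4.
Borealis substitutes q_K(q_B) into its own profit: π_B = q_B(202 - 2q_B - (181 - 2q_B)/2) - 22q_B = (223/2 - q_B)q_B - 22q_B.
The leader's first-order condition 179/2 - 2q_B = 0 yields q_B = 179/4.
Then q_K = (181 - 2·(179/4))/4 = 183/8.

22.88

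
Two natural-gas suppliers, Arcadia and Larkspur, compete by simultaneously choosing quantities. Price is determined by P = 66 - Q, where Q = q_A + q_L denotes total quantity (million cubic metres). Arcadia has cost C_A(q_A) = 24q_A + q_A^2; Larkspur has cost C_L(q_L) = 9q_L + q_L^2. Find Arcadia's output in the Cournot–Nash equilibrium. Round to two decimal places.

7.40

Arcadia's profit: π_A = (66 - Q)q_A - (24q_A + q_A²). Setting ∂π_A/∂q_A = 0: 42 - 4q_A - (q_L) = 0.
Larkspur's profit: π_L = (66 - Q)q_L - (9q_L + q_L²). Setting ∂π_L/∂q_L = 0: 57 - 4q_L - (q_A) = 0.
Best responses: q_A = (42 - q_L)/4, q_L = (57 - q_A)/4.
Solving the pair: q_A = 37/5, q_L = 62/5.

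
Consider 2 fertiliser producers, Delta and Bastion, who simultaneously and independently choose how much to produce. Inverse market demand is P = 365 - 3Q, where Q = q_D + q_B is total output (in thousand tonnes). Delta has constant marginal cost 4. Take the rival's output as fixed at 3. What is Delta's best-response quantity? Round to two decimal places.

With the rival's output fixed at 3, Delta's profit is π_D = (365 - 3·3 - 3q_D)q_D - (4q_D) = (356 - 3q_D)q_D - (4q_D).
∂π_D/∂q_D = 352 - 6q_D = 0, so q_D = 176/3.

58.67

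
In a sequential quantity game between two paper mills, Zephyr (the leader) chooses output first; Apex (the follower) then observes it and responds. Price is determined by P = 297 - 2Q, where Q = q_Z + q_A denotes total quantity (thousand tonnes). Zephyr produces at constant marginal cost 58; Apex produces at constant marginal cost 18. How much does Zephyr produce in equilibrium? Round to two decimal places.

Solve by backward induction. Given q_Z, the follower Apex maximises π_A = (297 - 2q_Z - 2q_A)q_A - 18q_A.
Setting the follower's marginal profit to zero, 279 - 2q_Z - 4q_A = 0, i.e. q_A = (279 - 2q_Z)/4.
The leader anticipates this reaction. Substituting into P = 297 - 2Q gives P = 315/2 - q_Z, so π_Z = (315/2 - q_Z)q_Z - 58q_Z.
Maximising: ∂π_Z/∂q_Z = 199/2 - 2q_Z = 0, giving q_Z = 199/4.
Then q_A = (279 - 2·(199/4))/4 = 359/8.

49.75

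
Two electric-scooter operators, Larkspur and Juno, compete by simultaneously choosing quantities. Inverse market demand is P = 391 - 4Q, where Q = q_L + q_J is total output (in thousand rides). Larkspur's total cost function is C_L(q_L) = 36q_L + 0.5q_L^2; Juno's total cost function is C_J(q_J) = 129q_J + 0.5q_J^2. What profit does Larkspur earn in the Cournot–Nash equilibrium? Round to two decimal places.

4909.64

Larkspur's profit: π_L = (391 - 4Q)q_L - (36q_L + (1/2)q_L²). Setting ∂π_L/∂q_L = 0: 355 - 9q_L - 4(q_J) = 0.
Juno's first-order condition: 262 - 9q_J - 4(q_L) = 0.
Rearranging gives the reaction functions q_L = (355 - 4q_J)/9 and q_J = (262 - 4q_L)/9.
Solving the pair: q_L = 33.0308, q_J = 938/65.
Price P = 391 - 4·(617/13) = 201.1538.
Larkspur's profit: 201.1538·33.0308 - 36·33.0308 - (1/2)·33.0308² = 4909.6427.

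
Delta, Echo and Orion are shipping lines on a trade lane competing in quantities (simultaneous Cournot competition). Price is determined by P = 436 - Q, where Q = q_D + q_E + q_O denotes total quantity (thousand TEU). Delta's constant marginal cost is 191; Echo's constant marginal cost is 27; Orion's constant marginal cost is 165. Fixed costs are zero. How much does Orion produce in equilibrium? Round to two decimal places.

Delta's profit: π_D = (436 - Q)q_D - (191q_D). Setting ∂π_D/∂q_D = 0: 245 - 2q_D - (q_E + q_O) = 0.
Echo's first-order condition: 409 - 2q_E - (q_D + q_O) = 0.
Orion's profit: π_O = (436 - Q)q_O - (165q_O). Setting ∂π_O/∂q_O = 0: 271 - 2q_O - (q_D + q_E) = 0.
Adding the 3 conditions: 925 − 2Q − 2Q = 0, i.e. Q = 925/4.
Back-substituting: q_D = (245 − 925/4) = 55/4, q_E = (409 − 925/4) = 711/4, q_O = (271 − 925/4) = 159/4.

39.75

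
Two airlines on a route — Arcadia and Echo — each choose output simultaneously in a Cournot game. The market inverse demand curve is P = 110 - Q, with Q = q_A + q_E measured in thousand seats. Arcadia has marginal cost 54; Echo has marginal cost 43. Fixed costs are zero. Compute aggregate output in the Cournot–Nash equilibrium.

41

Arcadia's profit: π_A = (110 - Q)q_A - (54q_A). Setting ∂π_A/∂q_A = 0: 56 - 2q_A - (q_E) = 0.
Echo's profit: π_E = (110 - Q)q_E - (43q_E). Setting ∂π_E/∂q_E = 0: 67 - 2q_E - (q_A) = 0.
So q_A = (56 - q_E)/2 and q_E = (67 - q_A)/2.
Solving the pair: q_A = 15, q_E = 26.
Total output Q = 15 + 26 = 41.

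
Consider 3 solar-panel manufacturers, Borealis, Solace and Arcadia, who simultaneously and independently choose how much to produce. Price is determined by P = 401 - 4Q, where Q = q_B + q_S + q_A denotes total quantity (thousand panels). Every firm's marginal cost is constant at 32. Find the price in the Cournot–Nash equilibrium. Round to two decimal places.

124.25

Each firm earns π_i = (401 - 4Q)q_i - 32q_i.
Setting ∂π_i/∂q_i = 0 with rivals' quantities fixed: 369 - 8q_i - 4·Σ_{j≠i} q_j = 0.
By symmetry each firm produces the same amount; substituting Σ_{j≠i} q_j = 2q_i yields q_i = 369/16.
Total output Q = 1107/16, so price P = 401 - 4·(1107/16) = 497/4.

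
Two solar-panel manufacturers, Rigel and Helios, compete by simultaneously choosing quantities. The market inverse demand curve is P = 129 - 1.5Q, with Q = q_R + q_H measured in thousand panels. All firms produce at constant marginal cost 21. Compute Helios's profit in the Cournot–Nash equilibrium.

864

A representative firm's profit is π_i = q_i(129 - 1.5Q) - 21q_i.
Setting ∂π_i/∂q_i = 0 with rivals' quantities fixed: 108 - 3q_i - (3/2)q_j = 0.
By symmetry each firm produces the same amount; substituting q_j = q_i yields q_i = 108/(9/2) = 24.
Price P = 129 - (3/2)·48 = 57.
Helios's profit: (57 - 21)·24 = 864.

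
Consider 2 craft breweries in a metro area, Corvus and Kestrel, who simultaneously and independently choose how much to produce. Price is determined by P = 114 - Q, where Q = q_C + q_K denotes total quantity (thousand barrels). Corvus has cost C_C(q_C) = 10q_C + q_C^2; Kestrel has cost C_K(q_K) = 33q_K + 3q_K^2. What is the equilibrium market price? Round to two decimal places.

82.68

Corvus's profit: π_C = (114 - Q)q_C - (10q_C + q_C²). Setting ∂π_C/∂q_C = 0: 104 - 4q_C - (q_K) = 0.
Kestrel's profit: π_K = (114 - Q)q_K - (33q_K + 3q_K²). Setting ∂π_K/∂q_K = 0: 81 - 8q_K - (q_C) = 0.
So q_C = (104 - q_K)/4 and q_K = (81 - q_C)/8.
Solving the pair: q_C = 751/31, q_K = 220/31.
Total output Q = 971/31, so price P = 114 - 971/31 = 82.6774.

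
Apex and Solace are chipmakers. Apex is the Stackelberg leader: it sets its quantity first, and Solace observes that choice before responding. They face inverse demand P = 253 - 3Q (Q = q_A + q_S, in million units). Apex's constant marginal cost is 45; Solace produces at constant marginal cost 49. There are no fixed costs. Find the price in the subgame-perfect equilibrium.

The follower Solace best-responds to any q_A: π_S = (253 - 3Q)q_S - 49q_S.
Setting the follower's marginal profit to zero, 204 - 3q_A - 6q_S = 0, i.e. q_S = (204 - 3q_A)/6.
The leader anticipates this reaction. Substituting into P = 253 - 3Q gives P = 151 - (3/2)q_A, so π_A = (151 - (3/2)q_A)q_A - 45q_A.
The leader's first-order condition 106 - 3q_A = 0 yields q_A = 106/3.
Then q_S = (204 - 3·(106/3))/6 = 49/3.
Total output Q = 155/3, so price P = 253 - 3·(155/3) = 98.

98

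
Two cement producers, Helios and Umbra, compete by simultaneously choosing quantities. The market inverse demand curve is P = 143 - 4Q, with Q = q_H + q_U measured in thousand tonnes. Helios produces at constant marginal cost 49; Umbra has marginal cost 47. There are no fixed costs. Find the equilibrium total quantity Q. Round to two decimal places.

Helios's profit: π_H = (143 - 4Q)q_H - (49q_H). Setting ∂π_H/∂q_H = 0: 94 - 8q_H - 4(q_U) = 0.
Umbra's profit: π_U = (143 - 4Q)q_U - (47q_U). Setting ∂π_U/∂q_U = 0: 96 - 8q_U - 4(q_H) = 0.
Best responses: q_H = (94 - 4q_U)/8, q_U = (96 - 4q_H)/8.
Substituting one into the other gives q_H = 23/3 and q_U = 49/6.
Total output Q = 23/3 + 49/6 = 95/6.

15.83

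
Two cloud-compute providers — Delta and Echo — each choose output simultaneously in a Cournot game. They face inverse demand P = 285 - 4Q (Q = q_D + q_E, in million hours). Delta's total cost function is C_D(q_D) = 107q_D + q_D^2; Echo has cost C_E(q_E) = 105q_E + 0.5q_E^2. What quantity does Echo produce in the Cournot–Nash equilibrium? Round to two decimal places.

Delta's profit: π_D = (285 - 4Q)q_D - (107q_D + q_D²). Setting ∂π_D/∂q_D = 0: 178 - 10q_D - 4(q_E) = 0.
Echo's profit: π_E = (285 - 4Q)q_E - (105q_E + (1/2)q_E²). Setting ∂π_E/∂q_E = 0: 180 - 9q_E - 4(q_D) = 0.
Rearranging gives the reaction functions q_D = (178 - 4q_E)/10 and q_E = (180 - 4q_D)/9.
Substituting one into the other gives q_D = 441/37 and q_E = 544/37.

14.70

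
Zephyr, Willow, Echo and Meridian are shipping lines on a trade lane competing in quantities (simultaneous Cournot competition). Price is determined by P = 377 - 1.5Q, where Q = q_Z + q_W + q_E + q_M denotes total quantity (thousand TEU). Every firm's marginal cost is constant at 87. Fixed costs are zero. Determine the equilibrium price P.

145

Each firm earns π_i = (377 - 1.5Q)q_i - 87q_i.
First-order condition (treating rivals' output as given): 290 - 3q_i - (3/2)·Σ_{j≠i} q_j = 0.
By symmetry each firm produces the same amount; substituting Σ_{j≠i} q_j = 3q_i yields q_i = 290/(15/2) = 116/3.
Total output Q = 464/3, so price P = 377 - (3/2)·(464/3) = 145.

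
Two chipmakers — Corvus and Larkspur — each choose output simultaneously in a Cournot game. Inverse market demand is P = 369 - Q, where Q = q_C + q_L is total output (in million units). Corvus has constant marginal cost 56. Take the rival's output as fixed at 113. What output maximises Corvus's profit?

100

With the rival's output fixed at 113, Corvus's profit is π_C = (369 - 113 - q_C)q_C - (56q_C) = (256 - q_C)q_C - (56q_C).
∂π_C/∂q_C = 200 - 2q_C = 0, so q_C = 100.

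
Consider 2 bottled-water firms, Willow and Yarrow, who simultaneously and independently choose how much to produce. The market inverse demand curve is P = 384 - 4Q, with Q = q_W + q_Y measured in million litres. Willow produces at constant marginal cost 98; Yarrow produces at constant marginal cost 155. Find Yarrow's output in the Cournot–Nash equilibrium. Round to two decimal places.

14.33

Willow's profit: π_W = (384 - 4Q)q_W - (98q_W). Setting ∂π_W/∂q_W = 0: 286 - 8q_W - 4(q_Y) = 0.
Yarrow's first-order condition: 229 - 8q_Y - 4(q_W) = 0.
Best responses: q_W = (286 - 4q_Y)/8, q_Y = (229 - 4q_W)/8.
Substituting one into the other gives q_W = 343/12 and q_Y = 43/3.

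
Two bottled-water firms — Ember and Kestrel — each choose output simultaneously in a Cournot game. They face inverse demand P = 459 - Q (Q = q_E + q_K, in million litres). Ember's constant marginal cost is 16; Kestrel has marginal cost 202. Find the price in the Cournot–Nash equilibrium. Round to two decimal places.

Ember's profit: π_E = (459 - Q)q_E - (16q_E). Setting ∂π_E/∂q_E = 0: 443 - 2q_E - (q_K) = 0.
Kestrel's first-order condition: 257 - 2q_K - (q_E) = 0.
So q_E = (443 - q_K)/2 and q_K = (257 - q_E)/2.
Substituting one into the other gives q_E = 629/3 and q_K = 71/3.
Total output Q = 700/3, so price P = 459 - 700/3 = 677/3.

225.67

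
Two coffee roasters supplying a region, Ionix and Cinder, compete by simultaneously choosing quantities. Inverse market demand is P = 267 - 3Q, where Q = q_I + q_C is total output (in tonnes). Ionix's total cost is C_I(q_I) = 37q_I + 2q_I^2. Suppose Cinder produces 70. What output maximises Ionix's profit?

2

With the rival's output fixed at 70, Ionix's profit is π_I = (267 - 3·70 - 3q_I)q_I - (37q_I + 2q_I²) = (57 - 3q_I)q_I - (37q_I + 2q_I²).
∂π_I/∂q_I = 20 - 10q_I = 0, so q_I = 2.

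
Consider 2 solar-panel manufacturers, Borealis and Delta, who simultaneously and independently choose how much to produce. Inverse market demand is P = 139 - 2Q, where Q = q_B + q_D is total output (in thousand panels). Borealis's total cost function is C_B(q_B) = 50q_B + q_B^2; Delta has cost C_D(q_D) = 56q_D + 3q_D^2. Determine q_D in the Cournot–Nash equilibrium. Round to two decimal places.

5.71

Borealis's profit: π_B = (139 - 2Q)q_B - (50q_B + q_B²). Setting ∂π_B/∂q_B = 0: 89 - 6q_B - 2(q_D) = 0.
Delta's first-order condition: 83 - 10q_D - 2(q_B) = 0.
Rearranging gives the reaction functions q_B = (89 - 2q_D)/6 and q_D = (83 - 2q_B)/10.
Substituting one into the other gives q_B = 181/14 and q_D = 40/7.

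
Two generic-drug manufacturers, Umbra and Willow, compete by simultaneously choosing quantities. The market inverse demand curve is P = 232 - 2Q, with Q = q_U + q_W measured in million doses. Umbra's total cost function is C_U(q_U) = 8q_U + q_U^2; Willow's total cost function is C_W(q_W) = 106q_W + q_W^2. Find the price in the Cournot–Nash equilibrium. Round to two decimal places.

Umbra's profit: π_U = (232 - 2Q)q_U - (8q_U + q_U²). Setting ∂π_U/∂q_U = 0: 224 - 6q_U - 2(q_W) = 0.
Willow's first-order condition: 126 - 6q_W - 2(q_U) = 0.
So q_U = (224 - 2q_W)/6 and q_W = (126 - 2q_U)/6.
Solving the pair: q_U = 273/8, q_W = 77/8.
Total output Q = 175/4, so price P = 232 - 2·(175/4) = 289/2.

144.50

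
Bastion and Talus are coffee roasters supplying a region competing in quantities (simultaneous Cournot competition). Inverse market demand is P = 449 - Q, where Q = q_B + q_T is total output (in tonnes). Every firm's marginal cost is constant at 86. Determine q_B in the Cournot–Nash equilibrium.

121

Each firm earns π_i = (449 - Q)q_i - 86q_i.
First-order condition (treating rivals' output as given): 363 - 2q_i - q_j = 0.
With identical firms every q_j equals q_i, so q_j = q_i and 363 = 3q_i, giving q_i = 121.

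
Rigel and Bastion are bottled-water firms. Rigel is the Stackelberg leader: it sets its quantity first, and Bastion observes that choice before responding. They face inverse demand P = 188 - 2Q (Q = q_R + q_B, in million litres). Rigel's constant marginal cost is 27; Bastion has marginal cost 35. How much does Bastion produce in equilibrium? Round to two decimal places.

The follower Bastion best-responds to any q_R: π_B = (188 - 2Q)q_B - 35q_B.
Follower FOC: 153 - 2q_R - 4q_B = 0, so q_B(q_R) = (153 - 2q_R)/4.
The leader anticipates this reaction. Substituting into P = 188 - 2Q gives P = 223/2 - q_R, so π_R = (223/2 - q_R)q_R - 27q_R.
Maximising: ∂π_R/∂q_R = 169/2 - 2q_R = 0, giving q_R = 169/4.
Then q_B = (153 - 2·(169/4))/4 = 137/8.

17.13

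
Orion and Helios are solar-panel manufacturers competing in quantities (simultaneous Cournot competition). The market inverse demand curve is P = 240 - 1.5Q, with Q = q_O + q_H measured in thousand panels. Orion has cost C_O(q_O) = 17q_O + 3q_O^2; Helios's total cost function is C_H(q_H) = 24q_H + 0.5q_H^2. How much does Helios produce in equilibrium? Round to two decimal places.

Orion's profit: π_O = (240 - 1.5Q)q_O - (17q_O + 3q_O²). Setting ∂π_O/∂q_O = 0: 223 - 9q_O - (3/2)(q_H) = 0.
Helios's first-order condition: 216 - 4q_H - (3/2)(q_O) = 0.
Rearranging gives the reaction functions q_O = (223 - (3/2)q_H)/9 and q_H = (216 - (3/2)q_O)/4.
Solving the pair: q_O = 16.8296, q_H = 47.6889.

47.69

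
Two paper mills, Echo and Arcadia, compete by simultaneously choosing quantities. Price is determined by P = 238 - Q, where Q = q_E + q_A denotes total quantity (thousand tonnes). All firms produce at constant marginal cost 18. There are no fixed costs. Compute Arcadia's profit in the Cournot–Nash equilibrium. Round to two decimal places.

Each firm earns π_i = (238 - Q)q_i - 18q_i.
Setting ∂π_i/∂q_i = 0 with rivals' quantities fixed: 220 - 2q_i - q_j = 0.
With identical firms every q_j equals q_i, so q_j = q_i and 220 = 3q_i, giving q_i = 220/3.
Price P = 238 - 440/3 = 274/3.
Arcadia's profit: (274/3 - 18)·(220/3) = 5377.7778.

5377.78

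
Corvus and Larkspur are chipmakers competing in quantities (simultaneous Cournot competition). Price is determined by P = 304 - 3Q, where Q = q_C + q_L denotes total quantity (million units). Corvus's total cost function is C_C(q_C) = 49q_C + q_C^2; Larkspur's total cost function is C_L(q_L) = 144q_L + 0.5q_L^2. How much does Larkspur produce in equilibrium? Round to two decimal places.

Corvus's profit: π_C = (304 - 3Q)q_C - (49q_C + q_C²). Setting ∂π_C/∂q_C = 0: 255 - 8q_C - 3(q_L) = 0.
Larkspur's profit: π_L = (304 - 3Q)q_L - (144q_L + (1/2)q_L²). Setting ∂π_L/∂q_L = 0: 160 - 7q_L - 3(q_C) = 0.
Best responses: q_C = (255 - 3q_L)/8, q_L = (160 - 3q_C)/7.
Substituting one into the other gives q_C = 1305/47 and q_L = 515/47.

10.96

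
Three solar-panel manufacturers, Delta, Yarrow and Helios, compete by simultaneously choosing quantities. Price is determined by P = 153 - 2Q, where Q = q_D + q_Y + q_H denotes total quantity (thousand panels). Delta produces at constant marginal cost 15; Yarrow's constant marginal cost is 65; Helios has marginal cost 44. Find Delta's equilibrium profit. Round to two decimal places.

Delta's profit: π_D = (153 - 2Q)q_D - (15q_D). Setting ∂π_D/∂q_D = 0: 138 - 4q_D - 2(q_Y + q_H) = 0.
Yarrow's profit: π_Y = (153 - 2Q)q_Y - (65q_Y). Setting ∂π_Y/∂q_Y = 0: 88 - 4q_Y - 2(q_D + q_H) = 0.
Helios's profit: π_H = (153 - 2Q)q_H - (44q_H). Setting ∂π_H/∂q_H = 0: 109 - 4q_H - 2(q_D + q_Y) = 0.
Adding the 3 first-order conditions: 335 − 8Q = 0, so Q = 335/8.
Back-substituting: q_D = (138 − 335/4)/2 = 217/8, q_Y = (88 − 335/4)/2 = 17/8, q_H = (109 − 335/4)/2 = 101/8.
Price P = 153 - 2·(335/8) = 277/4.
Delta's profit: (277/4 - 15)·(217/8) = 1471.5313.

1471.53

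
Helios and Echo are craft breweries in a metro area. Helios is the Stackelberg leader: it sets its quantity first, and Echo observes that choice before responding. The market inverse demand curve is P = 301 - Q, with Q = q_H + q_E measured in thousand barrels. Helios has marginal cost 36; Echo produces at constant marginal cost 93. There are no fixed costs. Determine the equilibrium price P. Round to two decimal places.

116.50

Solve by backward induction. Given q_H, the follower Echo maximises π_E = (301 - q_H - q_E)q_E - 93q_E.
Follower FOC: 208 - q_H - 2q_E = 0, so q_E(q_H) = (208 - q_H)/2.
Helios substitutes q_E(q_H) into its own profit: π_H = q_H(301 - q_H - (208 - q_H)/2) - 36q_H = (197 - (1/2)q_H)q_H - 36q_H.
The leader's first-order condition 161 - q_H = 0 yields q_H = 161.
Then q_E = (208 - 161)/2 = 47/2.
Total output Q = 369/2, so price P = 301 - 369/2 = 233/2.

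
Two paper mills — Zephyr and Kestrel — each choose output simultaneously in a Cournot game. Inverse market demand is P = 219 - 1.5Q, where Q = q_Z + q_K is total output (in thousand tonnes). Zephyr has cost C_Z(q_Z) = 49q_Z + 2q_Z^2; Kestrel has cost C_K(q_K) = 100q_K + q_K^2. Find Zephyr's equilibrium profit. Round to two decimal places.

Zephyr's profit: π_Z = (219 - 1.5Q)q_Z - (49q_Z + 2q_Z²). Setting ∂π_Z/∂q_Z = 0: 170 - 7q_Z - (3/2)(q_K) = 0.
Kestrel's first-order condition: 119 - 5q_K - (3/2)(q_Z) = 0.
Best responses: q_Z = (170 - (3/2)q_K)/7, q_K = (119 - (3/2)q_Z)/5.
Substituting one into the other gives q_Z = 20.5038 and q_K = 17.6489.
Price P = 219 - (3/2)·38.1527 = 161.7710.
Zephyr's profit: 161.7710·20.5038 - 49·20.5038 - 2·20.5038² = 1471.4228.

1471.42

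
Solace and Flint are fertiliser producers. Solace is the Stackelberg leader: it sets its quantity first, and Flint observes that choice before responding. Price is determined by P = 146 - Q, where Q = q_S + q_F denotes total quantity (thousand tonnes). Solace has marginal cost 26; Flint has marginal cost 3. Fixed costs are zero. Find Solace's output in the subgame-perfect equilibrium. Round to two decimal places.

48.50

The follower Flint best-responds to any q_S: π_F = (146 - Q)q_F - 3q_F.
Setting the follower's marginal profit to zero, 143 - q_S - 2q_F = 0, i.e. q_F = (143 - q_S)/2.
Solace substitutes q_F(q_S) into its own profit: π_S = q_S(146 - q_S - (143 - q_S)/2) - 26q_S = (149/2 - (1/2)q_S)q_S - 26q_S.
Leader FOC: 97/2 - q_S = 0, so q_S = 97/2.
Then q_F = (143 - 97/2)/2 = 189/4.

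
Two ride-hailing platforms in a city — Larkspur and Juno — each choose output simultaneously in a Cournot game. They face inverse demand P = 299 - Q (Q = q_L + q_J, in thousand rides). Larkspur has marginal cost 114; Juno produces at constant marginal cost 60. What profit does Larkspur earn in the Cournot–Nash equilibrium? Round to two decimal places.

Larkspur's profit: π_L = (299 - Q)q_L - (114q_L). Setting ∂π_L/∂q_L = 0: 185 - 2q_L - (q_J) = 0.
Juno's profit: π_J = (299 - Q)q_J - (60q_J). Setting ∂π_J/∂q_J = 0: 239 - 2q_J - (q_L) = 0.
Rearranging gives the reaction functions q_L = (185 - q_J)/2 and q_J = (239 - q_L)/2.
Substituting one into the other gives q_L = 131/3 and q_J = 293/3.
Price P = 299 - 424/3 = 473/3.
Larkspur's profit: (473/3 - 114)·(131/3) = 1906.7778.

1906.78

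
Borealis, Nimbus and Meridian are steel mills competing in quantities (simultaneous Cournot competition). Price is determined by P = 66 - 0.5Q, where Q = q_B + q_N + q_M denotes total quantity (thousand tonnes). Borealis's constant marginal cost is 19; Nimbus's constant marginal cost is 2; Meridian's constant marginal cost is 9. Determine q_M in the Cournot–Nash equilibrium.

30

Borealis's profit: π_B = (66 - 0.5Q)q_B - (19q_B). Setting ∂π_B/∂q_B = 0: 47 - q_B - (1/2)(q_N + q_M) = 0.
Nimbus's profit: π_N = (66 - 0.5Q)q_N - (2q_N). Setting ∂π_N/∂q_N = 0: 64 - q_N - (1/2)(q_B + q_M) = 0.
Meridian's profit: π_M = (66 - 0.5Q)q_M - (9q_M). Setting ∂π_M/∂q_M = 0: 57 - q_M - (1/2)(q_B + q_N) = 0.
Summing all 3 equations gives 168 − 2Q = 0, hence Q = 84.
Back-substituting: q_B = (47 − 42)/(1/2) = 10, q_N = (64 − 42)/(1/2) = 44, q_M = (57 − 42)/(1/2) = 30.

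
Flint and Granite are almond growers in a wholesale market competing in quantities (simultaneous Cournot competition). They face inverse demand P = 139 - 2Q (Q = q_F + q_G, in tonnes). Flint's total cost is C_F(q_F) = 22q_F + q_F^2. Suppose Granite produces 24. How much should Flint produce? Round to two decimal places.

With the rival's output fixed at 24, Flint's profit is π_F = (139 - 2·24 - 2q_F)q_F - (22q_F + q_F²) = (91 - 2q_F)q_F - (22q_F + q_F²).
∂π_F/∂q_F = 69 - 6q_F = 0, so q_F = 23/2.

11.50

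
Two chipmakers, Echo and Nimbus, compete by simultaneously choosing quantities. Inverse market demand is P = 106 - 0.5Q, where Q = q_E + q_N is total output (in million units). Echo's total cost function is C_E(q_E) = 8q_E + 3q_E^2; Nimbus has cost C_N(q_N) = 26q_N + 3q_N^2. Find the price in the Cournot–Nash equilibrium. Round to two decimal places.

Echo's profit: π_E = (106 - 0.5Q)q_E - (8q_E + 3q_E²). Setting ∂π_E/∂q_E = 0: 98 - 7q_E - (1/2)(q_N) = 0.
Nimbus's profit: π_N = (106 - 0.5Q)q_N - (26q_N + 3q_N²). Setting ∂π_N/∂q_N = 0: 80 - 7q_N - (1/2)(q_E) = 0.
Best responses: q_E = (98 - (1/2)q_N)/7, q_N = (80 - (1/2)q_E)/7.
Substituting one into the other gives q_E = 13.2513 and q_N = 10.4821.
Total output Q = 356/15, so price P = 106 - (1/2)·(356/15) = 1412/15.

94.13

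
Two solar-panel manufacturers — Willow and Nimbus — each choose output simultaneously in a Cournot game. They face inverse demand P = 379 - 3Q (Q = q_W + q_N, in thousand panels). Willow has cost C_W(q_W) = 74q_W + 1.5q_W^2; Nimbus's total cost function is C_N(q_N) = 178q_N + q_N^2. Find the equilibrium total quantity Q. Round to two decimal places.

43.35

Willow's profit: π_W = (379 - 3Q)q_W - (74q_W + (3/2)q_W²). Setting ∂π_W/∂q_W = 0: 305 - 9q_W - 3(q_N) = 0.
Nimbus's profit: π_N = (379 - 3Q)q_N - (178q_N + q_N²). Setting ∂π_N/∂q_N = 0: 201 - 8q_N - 3(q_W) = 0.
Rearranging gives the reaction functions q_W = (305 - 3q_N)/9 and q_N = (201 - 3q_W)/8.
Solving the pair: q_W = 1837/63, q_N = 298/21.
Total output Q = 1837/63 + 298/21 = 43.3492.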